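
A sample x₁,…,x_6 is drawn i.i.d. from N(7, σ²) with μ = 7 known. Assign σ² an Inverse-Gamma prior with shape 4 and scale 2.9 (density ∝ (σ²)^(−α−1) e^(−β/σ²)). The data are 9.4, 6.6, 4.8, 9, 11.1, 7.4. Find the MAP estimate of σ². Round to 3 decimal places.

Sum of squared deviations about the known mean: SS = (9.4−7)² + (6.6−7)² + (4.8−7)² + (9−7)² + (11.1−7)² + (7.4−7)² = 31.73.
The Normal likelihood contributes (σ²)^(−n/2) exp(−SS/(2σ²)), so the posterior is Inverse-Gamma(α + n/2, β + SS/2) = Inverse-Gamma(7, 18.765).
The mode of Inverse-Gamma(a, b) is b/(a+1) = 18.765/8 ≈ 2.346.

σ̂²_MAP = 2.346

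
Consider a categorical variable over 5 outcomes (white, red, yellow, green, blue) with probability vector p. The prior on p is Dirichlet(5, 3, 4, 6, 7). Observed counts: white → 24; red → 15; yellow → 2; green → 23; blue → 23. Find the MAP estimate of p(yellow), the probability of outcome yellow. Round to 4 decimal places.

The posterior is Dirichlet(αᵢ + nᵢ) = Dirichlet(29, 18, 6, 29, 30).
For a Dirichlet(a₁,…,a_K) with all aᵢ > 1, the mode has j-th component (aⱼ − 1)/(Σaᵢ − K).
Here Σaᵢ = 112 and K = 5, so p(yellow) = (6 − 1)/(112 − 5) = 5/107 ≈ 0.0467.

MAP estimate of p(yellow) = 0.0467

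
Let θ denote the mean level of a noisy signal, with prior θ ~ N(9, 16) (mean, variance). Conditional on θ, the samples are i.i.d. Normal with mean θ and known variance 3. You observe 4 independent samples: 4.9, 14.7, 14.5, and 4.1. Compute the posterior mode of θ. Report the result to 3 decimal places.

n = 4; x̄ = (4.9 + 14.7 + 14.5 + 4.1)/4 = 38.2/4 = 9.55.
For a Normal prior and Normal likelihood with known variance, the posterior is Normal; its mode equals its mean, the precision-weighted average.
Prior precision 1/σ₀² = 1/16 = 0.0625; data precision n/σ² = 4/3.
θ̂ = (0.0625·9 + (4/3)·9.55) / (0.0625 + 4/3) = (3191/240)/(67/48) = 3191/335 ≈ 9.525.

θ̂_MAP = 9.525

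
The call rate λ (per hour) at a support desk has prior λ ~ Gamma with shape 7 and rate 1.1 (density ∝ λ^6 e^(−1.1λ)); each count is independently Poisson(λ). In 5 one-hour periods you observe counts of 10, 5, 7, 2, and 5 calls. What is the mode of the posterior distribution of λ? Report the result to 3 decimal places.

Σxᵢ = 10+5+7+2+5 = 29, with n = 5.
Posterior ∝ λ^6e^(−1.1λ) · λ^29e^(−5λ) = λ^35e^(−6.1λ), i.e. Gamma(shape=36, rate=6.1).
The mode of a Gamma(a, b) with a ≥ 1 (shape–rate) is (a−1)/b = 35/6.1 ≈ 5.738.

λ̂_MAP = 5.738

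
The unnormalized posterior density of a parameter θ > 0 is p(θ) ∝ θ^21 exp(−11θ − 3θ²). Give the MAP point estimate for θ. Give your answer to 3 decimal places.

θ̂_MAP = 1.167

ℓ'(θ) = 21/θ − 11 − 6θ. Setting this to zero and multiplying by θ: 6θ² + 11θ − 21 = 0.
θ = (−11 + √(11² + 4·6·21)) / (2·6) = (−11 + √625) / 12 = (−11 + 25)/12 = 7/6.
ℓ''(θ) = −21/θ² − 6 < 0, confirming a maximum.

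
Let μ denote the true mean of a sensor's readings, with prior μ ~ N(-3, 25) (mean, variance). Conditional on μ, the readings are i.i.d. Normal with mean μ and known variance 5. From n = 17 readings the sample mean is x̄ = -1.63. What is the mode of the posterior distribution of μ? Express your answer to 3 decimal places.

μ̂_MAP = -1.646

n = 17, x̄ = -1.63.
For a Normal prior and Normal likelihood with known variance, the posterior is Normal; its mode equals its mean, the precision-weighted average.
Prior precision 1/σ₀² = 1/25 = 0.04; data precision n/σ² = 17/5 = 3.4.
μ̂ = (0.04·(-3) + 3.4·(-1.63)) / (0.04 + 3.4) = (-5.662)/3.44 = -2831/1720 ≈ -1.646.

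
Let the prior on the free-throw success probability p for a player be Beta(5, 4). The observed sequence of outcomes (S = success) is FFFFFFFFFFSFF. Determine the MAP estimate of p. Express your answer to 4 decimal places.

Prior: Beta(5, 4).
Data: 1 success in 13 trials (from the sequence). The binomial likelihood contributes p(1−p)^12, so the posterior is Beta(5+1, 4+12) = Beta(6, 16).
For Beta(a, b) with a, b > 1 the mode is (a−1)/(a+b−2) = 5/20 ≈ 0.2500.

p̂_MAP = 0.2500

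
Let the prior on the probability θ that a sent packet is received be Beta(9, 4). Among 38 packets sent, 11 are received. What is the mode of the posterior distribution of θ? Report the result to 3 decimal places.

Prior: Beta(9, 4).
Data: 11 successes in 38 trials. The binomial likelihood contributes θ^11(1−θ)^27, so the posterior is Beta(9+11, 4+27) = Beta(20, 31).
For Beta(a, b) with a, b > 1 the mode is (a−1)/(a+b−2) = 19/49 ≈ 0.388.

θ̂_MAP = 0.388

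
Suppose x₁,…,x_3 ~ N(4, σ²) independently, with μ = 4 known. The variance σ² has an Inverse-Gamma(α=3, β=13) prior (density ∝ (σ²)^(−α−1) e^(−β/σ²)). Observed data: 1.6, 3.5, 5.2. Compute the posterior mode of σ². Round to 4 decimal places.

σ̂²_MAP = 3.0409

Sum of squared deviations about the known mean: SS = (1.6−4)² + (3.5−4)² + (5.2−4)² = 7.45.
The Normal likelihood contributes (σ²)^(−n/2) exp(−SS/(2σ²)), so the posterior is Inverse-Gamma(α + n/2, β + SS/2) = Inverse-Gamma(4.5, 16.725).
The mode of Inverse-Gamma(a, b) is b/(a+1) = 16.725/5.5 ≈ 3.0409.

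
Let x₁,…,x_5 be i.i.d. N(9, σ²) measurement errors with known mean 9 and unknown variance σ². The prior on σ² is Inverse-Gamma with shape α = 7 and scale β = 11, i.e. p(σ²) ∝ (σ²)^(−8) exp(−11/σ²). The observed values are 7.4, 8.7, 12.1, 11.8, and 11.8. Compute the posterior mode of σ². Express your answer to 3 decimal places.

Sum of squared deviations about the known mean: SS = (7.4−9)² + (8.7−9)² + (12.1−9)² + (11.8−9)² + (11.8−9)² = 27.94.
The Normal likelihood contributes (σ²)^(−n/2) exp(−SS/(2σ²)), so the posterior is Inverse-Gamma(α + n/2, β + SS/2) = Inverse-Gamma(9.5, 24.97).
The mode of Inverse-Gamma(a, b) is b/(a+1) = 24.97/10.5 ≈ 2.378.

σ̂²_MAP = 2.378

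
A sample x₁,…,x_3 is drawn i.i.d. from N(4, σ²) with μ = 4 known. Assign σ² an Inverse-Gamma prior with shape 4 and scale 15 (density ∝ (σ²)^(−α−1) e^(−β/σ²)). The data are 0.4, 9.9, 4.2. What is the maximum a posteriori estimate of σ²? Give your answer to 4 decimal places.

σ̂²_MAP = 5.9854

Sum of squared deviations about the known mean: SS = (0.4−4)² + (9.9−4)² + (4.2−4)² = 47.81.
The Normal likelihood contributes (σ²)^(−n/2) exp(−SS/(2σ²)), so the posterior is Inverse-Gamma(α + n/2, β + SS/2) = Inverse-Gamma(5.5, 38.905).
The mode of Inverse-Gamma(a, b) is b/(a+1) = 38.905/6.5 ≈ 5.9854.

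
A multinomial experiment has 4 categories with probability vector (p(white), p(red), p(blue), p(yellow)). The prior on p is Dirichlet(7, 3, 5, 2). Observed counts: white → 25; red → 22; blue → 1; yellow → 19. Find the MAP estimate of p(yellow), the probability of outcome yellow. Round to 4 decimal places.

MAP estimate of p(yellow) = 0.2500

The posterior is Dirichlet(αᵢ + nᵢ) = Dirichlet(32, 25, 6, 21).
For a Dirichlet(a₁,…,a_K) with all aᵢ > 1, the mode has j-th component (aⱼ − 1)/(Σaᵢ − K).
Here Σaᵢ = 84 and K = 4, so p(yellow) = (21 − 1)/(84 − 4) = 20/80 ≈ 0.2500.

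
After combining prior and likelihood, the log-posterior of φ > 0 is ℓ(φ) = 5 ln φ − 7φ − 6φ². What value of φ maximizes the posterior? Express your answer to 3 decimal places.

φ̂_MAP = 0.417

ℓ'(φ) = 5/φ − 7 − 12φ. Setting this to zero and multiplying by φ: 12φ² + 7φ − 5 = 0.
φ = (−7 + √(7² + 4·12·5)) / (2·12) = (−7 + √289) / 24 = (−7 + 17)/24 = 5/12.
ℓ''(φ) = −5/φ² − 12 < 0, confirming a maximum.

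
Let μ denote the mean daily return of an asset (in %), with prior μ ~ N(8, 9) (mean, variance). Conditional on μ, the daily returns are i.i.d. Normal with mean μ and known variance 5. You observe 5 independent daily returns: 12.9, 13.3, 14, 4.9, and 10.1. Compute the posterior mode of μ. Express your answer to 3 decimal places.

n = 5; x̄ = (12.9 + 13.3 + 14 + 4.9 + 10.1)/5 = 55.2/5 = 11.04.
For a Normal prior and Normal likelihood with known variance, the posterior is Normal; its mode equals its mean, the precision-weighted average.
Prior precision 1/σ₀² = 1/9; data precision n/σ² = 5/5 = 1.
μ̂ = ((1/9)·8 + 1·11.04) / (1/9 + 1) = (2684/225)/(10/9) = 10.736.

μ̂_MAP = 10.736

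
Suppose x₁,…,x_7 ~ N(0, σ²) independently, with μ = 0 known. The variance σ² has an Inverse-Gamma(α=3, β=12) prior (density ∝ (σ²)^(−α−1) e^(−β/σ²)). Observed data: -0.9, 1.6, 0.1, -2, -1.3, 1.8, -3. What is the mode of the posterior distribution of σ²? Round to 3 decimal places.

Sum of squared deviations about the known mean: SS = (-0.9−0)² + (1.6−0)² + (0.1−0)² + (-2−0)² + (-1.3−0)² + (1.8−0)² + (-3−0)² = 21.31.
The Normal likelihood contributes (σ²)^(−n/2) exp(−SS/(2σ²)), so the posterior is Inverse-Gamma(α + n/2, β + SS/2) = Inverse-Gamma(6.5, 22.655).
The mode of Inverse-Gamma(a, b) is b/(a+1) = 22.655/7.5 ≈ 3.021.

σ̂²_MAP = 3.021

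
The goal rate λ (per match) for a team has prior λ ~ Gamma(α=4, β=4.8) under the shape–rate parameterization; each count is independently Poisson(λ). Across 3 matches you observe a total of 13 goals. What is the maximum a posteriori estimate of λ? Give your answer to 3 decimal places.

Σxᵢ = 13, n = 3.
Posterior ∝ λ^3e^(−4.8λ) · λ^13e^(−3λ) = λ^16e^(−7.8λ), i.e. Gamma(shape=17, rate=7.8).
The mode of a Gamma(a, b) with a ≥ 1 (shape–rate) is (a−1)/b = 16/7.8 ≈ 2.051.

λ̂_MAP = 2.051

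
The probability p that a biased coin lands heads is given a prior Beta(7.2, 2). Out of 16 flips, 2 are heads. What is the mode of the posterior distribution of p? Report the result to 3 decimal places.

p̂_MAP = 0.353

Prior: Beta(7.2, 2).
Data: 2 successes in 16 trials. The binomial likelihood contributes p^2(1−p)^14, so the posterior is Beta(7.2+2, 2+14) = Beta(9.2, 16).
For Beta(a, b) with a, b > 1 the mode is (a−1)/(a+b−2) = 8.2/23.2 ≈ 0.353.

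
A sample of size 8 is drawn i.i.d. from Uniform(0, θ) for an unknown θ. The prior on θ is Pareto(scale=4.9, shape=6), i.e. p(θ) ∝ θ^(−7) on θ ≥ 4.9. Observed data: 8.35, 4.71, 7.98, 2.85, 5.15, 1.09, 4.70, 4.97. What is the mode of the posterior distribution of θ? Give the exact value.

The Uniform(0, θ) likelihood is θ^(−n) for θ ≥ max(xᵢ), zero otherwise. Here max(xᵢ) = 8.35.
Posterior ∝ θ^(−7) · θ^(−8) = θ^(−15) on θ ≥ max(4.9, 8.35) = 8.35.
This density is strictly decreasing in θ, so the posterior mode lies at the lower boundary of the support.

θ̂_MAP = 8.35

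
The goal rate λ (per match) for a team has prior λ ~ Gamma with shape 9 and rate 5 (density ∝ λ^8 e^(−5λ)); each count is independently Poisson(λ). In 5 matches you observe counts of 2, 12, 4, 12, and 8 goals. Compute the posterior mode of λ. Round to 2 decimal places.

Σxᵢ = 2+12+4+12+8 = 38, with n = 5.
Posterior ∝ λ^8e^(−5λ) · λ^38e^(−5λ) = λ^46e^(−10λ), i.e. Gamma(shape=47, rate=10).
The mode of a Gamma(a, b) with a ≥ 1 (shape–rate) is (a−1)/b = 46/10 ≈ 4.60.

λ̂_MAP = 4.60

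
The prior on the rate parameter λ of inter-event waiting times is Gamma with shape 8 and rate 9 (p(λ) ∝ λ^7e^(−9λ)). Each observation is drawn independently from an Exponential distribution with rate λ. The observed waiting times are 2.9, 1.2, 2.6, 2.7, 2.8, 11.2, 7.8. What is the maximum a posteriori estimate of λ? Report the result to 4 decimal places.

λ̂_MAP = 0.3483

The Exponential(rate=λ) likelihood is ∝ λ^n e^(−λΣtᵢ). Here n = 7 and Σtᵢ = 2.9 + 1.2 + 2.6 + 2.7 + 2.8 + 11.2 + 7.8 = 31.2.
Posterior ∝ λ^7e^(−9λ) · λ^7e^(−31.2λ) = λ^14e^(−40.2λ), i.e. Gamma(15, 40.2).
Mode = (a−1)/b = 14/40.2 ≈ 0.3483.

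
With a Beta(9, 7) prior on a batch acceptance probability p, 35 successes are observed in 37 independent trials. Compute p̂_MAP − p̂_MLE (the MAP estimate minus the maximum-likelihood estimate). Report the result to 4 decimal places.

MAP − MLE = -0.1028

Posterior is Beta(44, 9); MAP = (44−1)/(53−2) = 43/51 ≈ 0.84314.
MLE ignores the prior: p̂_MLE = k/n = 35/37 ≈ 0.94595.
Difference = 43/51 − 35/37 = -194/1887 ≈ -0.1028.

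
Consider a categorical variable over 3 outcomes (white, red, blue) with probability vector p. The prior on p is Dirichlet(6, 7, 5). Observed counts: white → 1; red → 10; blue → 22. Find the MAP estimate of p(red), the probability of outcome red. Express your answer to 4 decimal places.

The posterior is Dirichlet(αᵢ + nᵢ) = Dirichlet(7, 17, 27).
For a Dirichlet(a₁,…,a_K) with all aᵢ > 1, the mode has j-th component (aⱼ − 1)/(Σaᵢ − K).
Here Σaᵢ = 51 and K = 3, so p(red) = (17 − 1)/(51 − 3) = 16/48 ≈ 0.3333.

MAP estimate of p(red) = 0.3333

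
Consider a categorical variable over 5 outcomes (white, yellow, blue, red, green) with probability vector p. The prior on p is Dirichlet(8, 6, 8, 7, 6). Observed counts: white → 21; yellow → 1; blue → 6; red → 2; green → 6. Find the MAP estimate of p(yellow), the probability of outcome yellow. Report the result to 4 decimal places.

MAP estimate of p(yellow) = 0.0909

The posterior is Dirichlet(αᵢ + nᵢ) = Dirichlet(29, 7, 14, 9, 12).
For a Dirichlet(a₁,…,a_K) with all aᵢ > 1, the mode has j-th component (aⱼ − 1)/(Σaᵢ − K).
Here Σaᵢ = 71 and K = 5, so p(yellow) = (7 − 1)/(71 − 5) = 6/66 ≈ 0.0909.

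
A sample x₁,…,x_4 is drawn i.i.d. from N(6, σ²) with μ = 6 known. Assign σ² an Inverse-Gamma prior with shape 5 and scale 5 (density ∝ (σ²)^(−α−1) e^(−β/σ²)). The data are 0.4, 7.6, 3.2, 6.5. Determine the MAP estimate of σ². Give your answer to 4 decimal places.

Sum of squared deviations about the known mean: SS = (0.4−6)² + (7.6−6)² + (3.2−6)² + (6.5−6)² = 42.01.
The Normal likelihood contributes (σ²)^(−n/2) exp(−SS/(2σ²)), so the posterior is Inverse-Gamma(α + n/2, β + SS/2) = Inverse-Gamma(7, 26.005).
The mode of Inverse-Gamma(a, b) is b/(a+1) = 26.005/8 ≈ 3.2506.

σ̂²_MAP = 3.2506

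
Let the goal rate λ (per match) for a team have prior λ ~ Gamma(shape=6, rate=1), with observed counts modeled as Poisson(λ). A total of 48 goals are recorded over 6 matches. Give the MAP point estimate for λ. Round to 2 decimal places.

Σxᵢ = 48, n = 6.
Posterior ∝ λ^5e^(−1λ) · λ^48e^(−6λ) = λ^53e^(−7λ), i.e. Gamma(shape=54, rate=7).
The mode of a Gamma(a, b) with a ≥ 1 (shape–rate) is (a−1)/b = 53/7 ≈ 7.57.

λ̂_MAP = 7.57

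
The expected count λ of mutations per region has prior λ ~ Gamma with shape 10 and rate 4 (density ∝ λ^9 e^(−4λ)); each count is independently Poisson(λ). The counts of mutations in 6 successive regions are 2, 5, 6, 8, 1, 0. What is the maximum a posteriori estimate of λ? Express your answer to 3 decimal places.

λ̂_MAP = 3.100

Σxᵢ = 2+5+6+8+1+0 = 22, with n = 6.
Posterior ∝ λ^9e^(−4λ) · λ^22e^(−6λ) = λ^31e^(−10λ), i.e. Gamma(shape=32, rate=10).
The mode of a Gamma(a, b) with a ≥ 1 (shape–rate) is (a−1)/b = 31/10 ≈ 3.100.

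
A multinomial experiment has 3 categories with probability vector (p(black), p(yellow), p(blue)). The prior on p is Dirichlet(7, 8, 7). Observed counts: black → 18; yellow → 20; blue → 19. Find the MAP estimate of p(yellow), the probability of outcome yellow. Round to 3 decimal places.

The posterior is Dirichlet(αᵢ + nᵢ) = Dirichlet(25, 28, 26).
For a Dirichlet(a₁,…,a_K) with all aᵢ > 1, the mode has j-th component (aⱼ − 1)/(Σaᵢ − K).
Here Σaᵢ = 79 and K = 3, so p(yellow) = (28 − 1)/(79 − 3) = 27/76 ≈ 0.355.

MAP estimate of p(yellow) = 0.355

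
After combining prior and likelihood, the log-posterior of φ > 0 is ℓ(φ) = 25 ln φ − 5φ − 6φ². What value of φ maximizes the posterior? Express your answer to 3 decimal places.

ℓ'(φ) = 25/φ − 5 − 12φ. Setting this to zero and multiplying by φ: 12φ² + 5φ − 25 = 0.
φ = (−5 + √(5² + 4·12·25)) / (2·12) = (−5 + √1225) / 24 = (−5 + 35)/24 = 5/4.
ℓ''(φ) = −25/φ² − 12 < 0, confirming a maximum.

φ̂_MAP = 1.250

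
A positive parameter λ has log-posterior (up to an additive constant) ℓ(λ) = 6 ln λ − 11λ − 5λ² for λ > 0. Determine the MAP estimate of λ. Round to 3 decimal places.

ℓ'(λ) = 6/λ − 11 − 10λ. Setting this to zero and multiplying by λ: 10λ² + 11λ − 6 = 0.
λ = (−11 + √(11² + 4·10·6)) / (2·10) = (−11 + √361) / 20 = (−11 + 19)/20 = 2/5.
ℓ''(λ) = −6/λ² − 10 < 0, confirming a maximum.

λ̂_MAP = 0.400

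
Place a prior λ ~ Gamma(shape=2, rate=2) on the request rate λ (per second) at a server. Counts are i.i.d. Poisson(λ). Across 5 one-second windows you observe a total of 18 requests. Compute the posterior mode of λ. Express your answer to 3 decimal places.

λ̂_MAP = 2.714

Σxᵢ = 18, n = 5.
Posterior ∝ λe^(−2λ) · λ^18e^(−5λ) = λ^19e^(−7λ), i.e. Gamma(shape=20, rate=7).
The mode of a Gamma(a, b) with a ≥ 1 (shape–rate) is (a−1)/b = 19/7 ≈ 2.714.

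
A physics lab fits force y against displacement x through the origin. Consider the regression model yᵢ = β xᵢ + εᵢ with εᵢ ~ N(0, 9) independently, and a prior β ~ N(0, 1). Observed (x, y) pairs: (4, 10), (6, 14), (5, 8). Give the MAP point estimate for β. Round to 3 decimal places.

log p(β | y) = −Σ(yᵢ − βxᵢ)²/(2·9) − β²/(2·1) + const.
Setting the derivative to zero: Σxᵢ(yᵢ − βxᵢ)/9 − β/1 = 0, so β = Σxᵢyᵢ / (Σxᵢ² + σ²/τ²).
Σxᵢyᵢ = 4·10 + 6·14 + 5·8 = 164; Σxᵢ² = 77; σ²/τ² = 9.
β̂_MAP = 164 / (77 + 9) = 164/86 ≈ 1.907.

β̂_MAP = 1.907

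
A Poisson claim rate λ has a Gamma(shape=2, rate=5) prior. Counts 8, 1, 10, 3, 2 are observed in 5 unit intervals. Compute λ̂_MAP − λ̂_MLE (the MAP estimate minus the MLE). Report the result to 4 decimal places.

Σxᵢ = 24. Posterior is Gamma(26, 10); MAP = (26−1)/10 = 25/10 ≈ 2.50000.
MLE = x̄ = 24/5 ≈ 4.80000.
Difference = 25/10 − 24/5 = -23/10 ≈ -2.3000.

MAP − MLE = -2.3000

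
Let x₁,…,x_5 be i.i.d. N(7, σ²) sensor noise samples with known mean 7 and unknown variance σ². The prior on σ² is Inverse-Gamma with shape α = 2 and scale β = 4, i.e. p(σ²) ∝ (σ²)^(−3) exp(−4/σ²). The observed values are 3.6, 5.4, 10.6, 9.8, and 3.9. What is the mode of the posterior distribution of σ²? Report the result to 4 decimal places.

σ̂²_MAP = 4.7755

Sum of squared deviations about the known mean: SS = (3.6−7)² + (5.4−7)² + (10.6−7)² + (9.8−7)² + (3.9−7)² = 44.53.
The Normal likelihood contributes (σ²)^(−n/2) exp(−SS/(2σ²)), so the posterior is Inverse-Gamma(α + n/2, β + SS/2) = Inverse-Gamma(4.5, 26.265).
The mode of Inverse-Gamma(a, b) is b/(a+1) = 26.265/5.5 ≈ 4.7755.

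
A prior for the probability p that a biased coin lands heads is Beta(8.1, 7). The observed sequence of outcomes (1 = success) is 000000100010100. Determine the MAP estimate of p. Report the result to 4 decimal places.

p̂_MAP = 0.3594

Prior: Beta(8.1, 7).
Data: 3 successes in 15 trials (from the sequence). The binomial likelihood contributes p^3(1−p)^12, so the posterior is Beta(8.1+3, 7+12) = Beta(11.1, 19).
For Beta(a, b) with a, b > 1 the mode is (a−1)/(a+b−2) = 10.1/28.1 ≈ 0.3594.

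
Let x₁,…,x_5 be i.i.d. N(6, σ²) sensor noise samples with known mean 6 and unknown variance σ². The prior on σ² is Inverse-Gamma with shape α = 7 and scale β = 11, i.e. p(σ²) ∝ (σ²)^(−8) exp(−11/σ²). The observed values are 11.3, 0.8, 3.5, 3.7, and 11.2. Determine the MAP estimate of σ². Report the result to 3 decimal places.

Sum of squared deviations about the known mean: SS = (11.3−6)² + (0.8−6)² + (3.5−6)² + (3.7−6)² + (11.2−6)² = 93.71.
The Normal likelihood contributes (σ²)^(−n/2) exp(−SS/(2σ²)), so the posterior is Inverse-Gamma(α + n/2, β + SS/2) = Inverse-Gamma(9.5, 57.855).
The mode of Inverse-Gamma(a, b) is b/(a+1) = 57.855/10.5 ≈ 5.510.

σ̂²_MAP = 5.510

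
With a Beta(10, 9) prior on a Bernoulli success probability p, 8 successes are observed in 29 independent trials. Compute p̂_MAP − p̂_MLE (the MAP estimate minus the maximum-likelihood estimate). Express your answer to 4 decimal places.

MAP − MLE = 0.0937

Posterior is Beta(18, 30); MAP = (18−1)/(48−2) = 17/46 ≈ 0.36957.
MLE ignores the prior: p̂_MLE = k/n = 8/29 ≈ 0.27586.
Difference = 17/46 − 8/29 = 125/1334 ≈ 0.0937.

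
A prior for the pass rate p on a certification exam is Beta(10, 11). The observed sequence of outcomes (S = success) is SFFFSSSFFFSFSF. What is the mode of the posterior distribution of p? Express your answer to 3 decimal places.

p̂_MAP = 0.455

Prior: Beta(10, 11).
Data: 6 successes in 14 trials (from the sequence). The binomial likelihood contributes p^6(1−p)^8, so the posterior is Beta(10+6, 11+8) = Beta(16, 19).
For Beta(a, b) with a, b > 1 the mode is (a−1)/(a+b−2) = 15/33 ≈ 0.455.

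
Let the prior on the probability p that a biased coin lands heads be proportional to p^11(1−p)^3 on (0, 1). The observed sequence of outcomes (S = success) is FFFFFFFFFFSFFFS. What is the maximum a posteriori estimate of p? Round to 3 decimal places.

The prior density ∝ p^11(1−p)^3 is the kernel of Beta(12, 4).
Data: 2 successes in 15 trials (from the sequence). The binomial likelihood contributes p^2(1−p)^13, so the posterior is Beta(12+2, 4+13) = Beta(14, 17).
For Beta(a, b) with a, b > 1 the mode is (a−1)/(a+b−2) = 13/29 ≈ 0.448.

p̂_MAP = 0.448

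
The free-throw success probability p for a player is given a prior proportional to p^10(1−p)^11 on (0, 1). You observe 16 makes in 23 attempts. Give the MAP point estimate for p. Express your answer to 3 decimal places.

p̂_MAP = 0.591

The prior density ∝ p^10(1−p)^11 is the kernel of Beta(11, 12).
Data: 16 successes in 23 trials. The binomial likelihood contributes p^16(1−p)^7, so the posterior is Beta(11+16, 12+7) = Beta(27, 19).
For Beta(a, b) with a, b > 1 the mode is (a−1)/(a+b−2) = 26/44 ≈ 0.591.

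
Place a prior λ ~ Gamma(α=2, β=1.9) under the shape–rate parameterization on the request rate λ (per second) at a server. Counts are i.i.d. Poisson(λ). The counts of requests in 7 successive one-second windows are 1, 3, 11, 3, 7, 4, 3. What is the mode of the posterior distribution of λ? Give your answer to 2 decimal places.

Σxᵢ = 1+3+11+3+7+4+3 = 32, with n = 7.
Posterior ∝ λe^(−1.9λ) · λ^32e^(−7λ) = λ^33e^(−8.9λ), i.e. Gamma(shape=34, rate=8.9).
The mode of a Gamma(a, b) with a ≥ 1 (shape–rate) is (a−1)/b = 33/8.9 ≈ 3.71.

λ̂_MAP = 3.71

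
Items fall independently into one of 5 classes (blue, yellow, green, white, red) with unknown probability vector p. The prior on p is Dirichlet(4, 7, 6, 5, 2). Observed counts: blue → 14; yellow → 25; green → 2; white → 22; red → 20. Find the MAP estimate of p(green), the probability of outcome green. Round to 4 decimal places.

The posterior is Dirichlet(αᵢ + nᵢ) = Dirichlet(18, 32, 8, 27, 22).
For a Dirichlet(a₁,…,a_K) with all aᵢ > 1, the mode has j-th component (aⱼ − 1)/(Σaᵢ − K).
Here Σaᵢ = 107 and K = 5, so p(green) = (8 − 1)/(107 − 5) = 7/102 ≈ 0.0686.

MAP estimate of p(green) = 0.0686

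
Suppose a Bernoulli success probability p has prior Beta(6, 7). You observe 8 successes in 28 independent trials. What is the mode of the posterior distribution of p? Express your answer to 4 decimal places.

p̂_MAP = 0.3333

Prior: Beta(6, 7).
Data: 8 successes in 28 trials. The binomial likelihood contributes p^8(1−p)^20, so the posterior is Beta(6+8, 7+20) = Beta(14, 27).
For Beta(a, b) with a, b > 1 the mode is (a−1)/(a+b−2) = 13/39 ≈ 0.3333.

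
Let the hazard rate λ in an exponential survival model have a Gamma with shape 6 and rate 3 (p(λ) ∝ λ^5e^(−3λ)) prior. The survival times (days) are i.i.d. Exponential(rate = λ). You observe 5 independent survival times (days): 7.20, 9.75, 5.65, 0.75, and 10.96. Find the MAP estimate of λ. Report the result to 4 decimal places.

λ̂_MAP = 0.2680

The Exponential(rate=λ) likelihood is ∝ λ^n e^(−λΣtᵢ). Here n = 5 and Σtᵢ = 7.20 + 9.75 + 5.65 + 0.75 + 10.96 = 34.31.
Posterior ∝ λ^5e^(−3λ) · λ^5e^(−34.31λ) = λ^10e^(−37.31λ), i.e. Gamma(11, 37.31).
Mode = (a−1)/b = 10/37.31 ≈ 0.2680.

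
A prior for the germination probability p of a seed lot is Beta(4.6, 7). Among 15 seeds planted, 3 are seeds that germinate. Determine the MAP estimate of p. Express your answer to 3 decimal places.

p̂_MAP = 0.268

Prior: Beta(4.6, 7).
Data: 3 successes in 15 trials. The binomial likelihood contributes p^3(1−p)^12, so the posterior is Beta(4.6+3, 7+12) = Beta(7.6, 19).
For Beta(a, b) with a, b > 1 the mode is (a−1)/(a+b−2) = 6.6/24.6 ≈ 0.268.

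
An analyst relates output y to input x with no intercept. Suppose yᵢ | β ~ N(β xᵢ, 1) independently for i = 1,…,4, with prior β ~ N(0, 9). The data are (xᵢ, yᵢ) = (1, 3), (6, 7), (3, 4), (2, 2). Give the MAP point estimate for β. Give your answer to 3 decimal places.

log p(β | y) = −Σ(yᵢ − βxᵢ)²/(2·1) − β²/(2·9) + const.
Setting the derivative to zero: Σxᵢ(yᵢ − βxᵢ)/1 − β/9 = 0, so β = Σxᵢyᵢ / (Σxᵢ² + σ²/τ²).
Σxᵢyᵢ = 1·3 + 6·7 + 3·4 + 2·2 = 61; Σxᵢ² = 50; σ²/τ² = 1/9.
β̂_MAP = 61 / (50 + 1/9) = 61/(451/9) = 549/451 ≈ 1.217.

β̂_MAP = 1.217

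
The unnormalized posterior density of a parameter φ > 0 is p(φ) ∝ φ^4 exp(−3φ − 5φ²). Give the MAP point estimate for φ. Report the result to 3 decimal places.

ℓ'(φ) = 4/φ − 3 − 10φ. Setting this to zero and multiplying by φ: 10φ² + 3φ − 4 = 0.
φ = (−3 + √(3² + 4·10·4)) / (2·10) = (−3 + √169) / 20 = (−3 + 13)/20 = 1/2.
ℓ''(φ) = −4/φ² − 10 < 0, confirming a maximum.

φ̂_MAP = 0.500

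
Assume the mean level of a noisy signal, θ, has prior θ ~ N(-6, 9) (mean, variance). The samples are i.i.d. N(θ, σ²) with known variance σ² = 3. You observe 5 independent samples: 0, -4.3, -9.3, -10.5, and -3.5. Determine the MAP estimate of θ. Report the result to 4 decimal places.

θ̂_MAP = -5.5500

n = 5; x̄ = (0 + (-4.3) + (-9.3) + (-10.5) + (-3.5))/5 = -27.6/5 = -5.52.
For a Normal prior and Normal likelihood with known variance, the posterior is Normal; its mode equals its mean, the precision-weighted average.
Prior precision 1/σ₀² = 1/9; data precision n/σ² = 5/3.
θ̂ = ((1/9)·(-6) + (5/3)·(-5.52)) / (1/9 + 5/3) = (-148/15)/(16/9) = -5.5500.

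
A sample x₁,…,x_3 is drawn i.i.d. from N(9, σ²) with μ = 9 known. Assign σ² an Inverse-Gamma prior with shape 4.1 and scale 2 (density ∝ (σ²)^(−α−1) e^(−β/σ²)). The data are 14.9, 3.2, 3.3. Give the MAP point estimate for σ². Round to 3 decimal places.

σ̂²_MAP = 7.950

Sum of squared deviations about the known mean: SS = (14.9−9)² + (3.2−9)² + (3.3−9)² = 100.94.
The Normal likelihood contributes (σ²)^(−n/2) exp(−SS/(2σ²)), so the posterior is Inverse-Gamma(α + n/2, β + SS/2) = Inverse-Gamma(5.6, 52.47).
The mode of Inverse-Gamma(a, b) is b/(a+1) = 52.47/6.6 ≈ 7.950.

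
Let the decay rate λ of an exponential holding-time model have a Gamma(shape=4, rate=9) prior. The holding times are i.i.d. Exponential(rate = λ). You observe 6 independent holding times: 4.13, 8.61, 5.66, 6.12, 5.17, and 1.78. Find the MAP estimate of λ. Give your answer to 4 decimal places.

λ̂_MAP = 0.2224

The Exponential(rate=λ) likelihood is ∝ λ^n e^(−λΣtᵢ). Here n = 6 and Σtᵢ = 4.13 + 8.61 + 5.66 + 6.12 + 5.17 + 1.78 = 31.47.
Posterior ∝ λ^3e^(−9λ) · λ^6e^(−31.47λ) = λ^9e^(−40.47λ), i.e. Gamma(10, 40.47).
Mode = (a−1)/b = 9/40.47 ≈ 0.2224.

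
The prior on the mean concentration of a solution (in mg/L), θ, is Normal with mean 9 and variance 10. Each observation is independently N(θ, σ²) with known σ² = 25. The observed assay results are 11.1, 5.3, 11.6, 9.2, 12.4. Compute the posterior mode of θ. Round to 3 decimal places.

θ̂_MAP = 9.613

n = 5; x̄ = (11.1 + 5.3 + 11.6 + 9.2 + 12.4)/5 = 49.6/5 = 9.92.
For a Normal prior and Normal likelihood with known variance, the posterior is Normal; its mode equals its mean, the precision-weighted average.
Prior precision 1/σ₀² = 1/10 = 0.1; data precision n/σ² = 5/25 = 0.2.
θ̂ = (0.1·9 + 0.2·9.92) / (0.1 + 0.2) = 2.884/0.3 = 721/75 ≈ 9.613.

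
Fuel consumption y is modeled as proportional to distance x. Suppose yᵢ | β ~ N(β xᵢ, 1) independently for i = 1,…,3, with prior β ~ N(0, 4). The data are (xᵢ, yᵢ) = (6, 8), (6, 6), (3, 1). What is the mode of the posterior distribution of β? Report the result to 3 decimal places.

log p(β | y) = −Σ(yᵢ − βxᵢ)²/(2·1) − β²/(2·4) + const.
Setting the derivative to zero: Σxᵢ(yᵢ − βxᵢ)/1 − β/4 = 0, so β = Σxᵢyᵢ / (Σxᵢ² + σ²/τ²).
Σxᵢyᵢ = 6·8 + 6·6 + 3·1 = 87; Σxᵢ² = 81; σ²/τ² = 0.25.
β̂_MAP = 87 / (81 + 0.25) = 87/81.25 ≈ 1.071.

β̂_MAP = 1.071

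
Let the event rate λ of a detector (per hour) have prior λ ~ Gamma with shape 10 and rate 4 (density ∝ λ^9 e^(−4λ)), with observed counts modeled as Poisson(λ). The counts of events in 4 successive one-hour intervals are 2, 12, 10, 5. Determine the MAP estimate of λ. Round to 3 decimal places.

Σxᵢ = 2+12+10+5 = 29, with n = 4.
Posterior ∝ λ^9e^(−4λ) · λ^29e^(−4λ) = λ^38e^(−8λ), i.e. Gamma(shape=39, rate=8).
The mode of a Gamma(a, b) with a ≥ 1 (shape–rate) is (a−1)/b = 38/8 ≈ 4.750.

λ̂_MAP = 4.750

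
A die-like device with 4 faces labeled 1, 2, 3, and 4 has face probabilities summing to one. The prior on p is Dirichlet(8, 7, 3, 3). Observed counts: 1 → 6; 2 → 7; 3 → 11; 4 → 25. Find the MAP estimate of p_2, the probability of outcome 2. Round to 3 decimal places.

MAP estimate: 0.197

The posterior is Dirichlet(αᵢ + nᵢ) = Dirichlet(14, 14, 14, 28).
For a Dirichlet(a₁,…,a_K) with all aᵢ > 1, the mode has j-th component (aⱼ − 1)/(Σaᵢ − K).
Here Σaᵢ = 70 and K = 4, so p_2 = (14 − 1)/(70 − 4) = 13/66 ≈ 0.197.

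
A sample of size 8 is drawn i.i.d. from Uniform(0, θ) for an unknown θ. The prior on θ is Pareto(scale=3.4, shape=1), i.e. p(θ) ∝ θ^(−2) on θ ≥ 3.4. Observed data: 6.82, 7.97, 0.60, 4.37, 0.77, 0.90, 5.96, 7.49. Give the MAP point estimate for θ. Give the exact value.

The Uniform(0, θ) likelihood is θ^(−n) for θ ≥ max(xᵢ), zero otherwise. Here max(xᵢ) = 7.97.
Posterior ∝ θ^(−2) · θ^(−8) = θ^(−10) on θ ≥ max(3.4, 7.97) = 7.97.
This density is strictly decreasing in θ, so the posterior mode lies at the lower boundary of the support.

θ̂_MAP = 7.97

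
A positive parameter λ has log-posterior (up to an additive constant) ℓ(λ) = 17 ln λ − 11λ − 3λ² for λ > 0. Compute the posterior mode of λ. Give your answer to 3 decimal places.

λ̂_MAP = 1.000

ℓ'(λ) = 17/λ − 11 − 6λ. Setting this to zero and multiplying by λ: 6λ² + 11λ − 17 = 0.
λ = (−11 + √(11² + 4·6·17)) / (2·6) = (−11 + √529) / 12 = (−11 + 23)/12 = 1.
ℓ''(λ) = −17/λ² − 6 < 0, confirming a maximum.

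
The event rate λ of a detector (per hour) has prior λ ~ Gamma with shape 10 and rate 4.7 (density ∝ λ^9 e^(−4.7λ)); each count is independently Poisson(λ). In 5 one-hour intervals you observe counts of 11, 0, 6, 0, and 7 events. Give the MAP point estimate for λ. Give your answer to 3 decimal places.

λ̂_MAP = 3.402

Σxᵢ = 11+0+6+0+7 = 24, with n = 5.
Posterior ∝ λ^9e^(−4.7λ) · λ^24e^(−5λ) = λ^33e^(−9.7λ), i.e. Gamma(shape=34, rate=9.7).
The mode of a Gamma(a, b) with a ≥ 1 (shape–rate) is (a−1)/b = 33/9.7 ≈ 3.402.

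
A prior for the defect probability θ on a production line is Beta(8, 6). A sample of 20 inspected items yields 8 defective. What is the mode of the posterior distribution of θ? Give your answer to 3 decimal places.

Prior: Beta(8, 6).
Data: 8 successes in 20 trials. The binomial likelihood contributes θ^8(1−θ)^12, so the posterior is Beta(8+8, 6+12) = Beta(16, 18).
For Beta(a, b) with a, b > 1 the mode is (a−1)/(a+b−2) = 15/32 ≈ 0.469.

θ̂_MAP = 0.469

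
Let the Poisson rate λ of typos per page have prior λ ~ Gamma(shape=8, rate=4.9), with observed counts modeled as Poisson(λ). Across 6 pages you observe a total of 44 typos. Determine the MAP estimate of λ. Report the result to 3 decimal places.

Σxᵢ = 44, n = 6.
Posterior ∝ λ^7e^(−4.9λ) · λ^44e^(−6λ) = λ^51e^(−10.9λ), i.e. Gamma(shape=52, rate=10.9).
The mode of a Gamma(a, b) with a ≥ 1 (shape–rate) is (a−1)/b = 51/10.9 ≈ 4.679.

λ̂_MAP = 4.679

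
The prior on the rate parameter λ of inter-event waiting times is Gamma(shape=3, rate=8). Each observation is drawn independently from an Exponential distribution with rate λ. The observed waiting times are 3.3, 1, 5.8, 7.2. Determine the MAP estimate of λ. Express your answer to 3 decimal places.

The Exponential(rate=λ) likelihood is ∝ λ^n e^(−λΣtᵢ). Here n = 4 and Σtᵢ = 3.3 + 1 + 5.8 + 7.2 = 17.3.
Posterior ∝ λ^2e^(−8λ) · λ^4e^(−17.3λ) = λ^6e^(−25.3λ), i.e. Gamma(7, 25.3).
Mode = (a−1)/b = 6/25.3 ≈ 0.237.

λ̂_MAP = 0.237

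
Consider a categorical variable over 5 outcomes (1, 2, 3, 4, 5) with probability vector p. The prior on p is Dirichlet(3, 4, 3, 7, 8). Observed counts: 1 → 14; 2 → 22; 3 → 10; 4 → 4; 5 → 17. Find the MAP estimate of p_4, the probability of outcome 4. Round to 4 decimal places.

MAP estimate: 0.1149

The posterior is Dirichlet(αᵢ + nᵢ) = Dirichlet(17, 26, 13, 11, 25).
For a Dirichlet(a₁,…,a_K) with all aᵢ > 1, the mode has j-th component (aⱼ − 1)/(Σaᵢ − K).
Here Σaᵢ = 92 and K = 5, so p_4 = (11 − 1)/(92 − 5) = 10/87 ≈ 0.1149.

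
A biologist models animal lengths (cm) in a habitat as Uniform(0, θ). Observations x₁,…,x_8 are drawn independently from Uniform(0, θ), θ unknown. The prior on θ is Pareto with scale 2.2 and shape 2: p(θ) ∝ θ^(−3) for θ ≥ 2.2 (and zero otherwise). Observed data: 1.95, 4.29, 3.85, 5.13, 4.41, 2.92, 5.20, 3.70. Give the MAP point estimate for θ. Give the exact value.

θ̂_MAP = 5.20

The Uniform(0, θ) likelihood is θ^(−n) for θ ≥ max(xᵢ), zero otherwise. Here max(xᵢ) = 5.20.
Posterior ∝ θ^(−3) · θ^(−8) = θ^(−11) on θ ≥ max(2.2, 5.20) = 5.20.
This density is strictly decreasing in θ, so the posterior mode lies at the lower boundary of the support.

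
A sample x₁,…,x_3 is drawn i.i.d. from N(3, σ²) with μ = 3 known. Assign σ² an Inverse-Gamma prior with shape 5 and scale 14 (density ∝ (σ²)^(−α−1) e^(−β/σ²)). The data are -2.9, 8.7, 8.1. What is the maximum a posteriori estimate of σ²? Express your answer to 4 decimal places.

Sum of squared deviations about the known mean: SS = (-2.9−3)² + (8.7−3)² + (8.1−3)² = 93.31.
The Normal likelihood contributes (σ²)^(−n/2) exp(−SS/(2σ²)), so the posterior is Inverse-Gamma(α + n/2, β + SS/2) = Inverse-Gamma(6.5, 60.655).
The mode of Inverse-Gamma(a, b) is b/(a+1) = 60.655/7.5 ≈ 8.0873.

σ̂²_MAP = 8.0873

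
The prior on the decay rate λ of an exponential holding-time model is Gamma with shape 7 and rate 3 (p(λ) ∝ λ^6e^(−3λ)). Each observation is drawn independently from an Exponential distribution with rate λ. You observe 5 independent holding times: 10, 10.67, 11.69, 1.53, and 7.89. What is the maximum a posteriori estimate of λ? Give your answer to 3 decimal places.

λ̂_MAP = 0.246

The Exponential(rate=λ) likelihood is ∝ λ^n e^(−λΣtᵢ). Here n = 5 and Σtᵢ = 10 + 10.67 + 11.69 + 1.53 + 7.89 = 41.78.
Posterior ∝ λ^6e^(−3λ) · λ^5e^(−41.78λ) = λ^11e^(−44.78λ), i.e. Gamma(12, 44.78).
Mode = (a−1)/b = 11/44.78 ≈ 0.246.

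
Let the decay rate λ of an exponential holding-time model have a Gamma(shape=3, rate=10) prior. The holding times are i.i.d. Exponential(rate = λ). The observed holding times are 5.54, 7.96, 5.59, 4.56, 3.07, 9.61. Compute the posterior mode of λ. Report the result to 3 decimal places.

The Exponential(rate=λ) likelihood is ∝ λ^n e^(−λΣtᵢ). Here n = 6 and Σtᵢ = 5.54 + 7.96 + 5.59 + 4.56 + 3.07 + 9.61 = 36.33.
Posterior ∝ λ^2e^(−10λ) · λ^6e^(−36.33λ) = λ^8e^(−46.33λ), i.e. Gamma(9, 46.33).
Mode = (a−1)/b = 8/46.33 ≈ 0.173.

λ̂_MAP = 0.173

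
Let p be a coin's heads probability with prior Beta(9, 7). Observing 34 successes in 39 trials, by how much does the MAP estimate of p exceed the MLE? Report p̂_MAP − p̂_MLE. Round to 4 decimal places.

MAP − MLE = -0.0793

Posterior is Beta(43, 12); MAP = (43−1)/(55−2) = 42/53 ≈ 0.79245.
MLE ignores the prior: p̂_MLE = k/n = 34/39 ≈ 0.87179.
Difference = 42/53 − 34/39 = -164/2067 ≈ -0.0793.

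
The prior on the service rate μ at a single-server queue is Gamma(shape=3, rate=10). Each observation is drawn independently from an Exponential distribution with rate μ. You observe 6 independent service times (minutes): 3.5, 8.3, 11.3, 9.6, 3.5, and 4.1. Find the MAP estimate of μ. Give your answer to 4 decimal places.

μ̂_MAP = 0.1590

The Exponential(rate=μ) likelihood is ∝ μ^n e^(−μΣtᵢ). Here n = 6 and Σtᵢ = 3.5 + 8.3 + 11.3 + 9.6 + 3.5 + 4.1 = 40.3.
Posterior ∝ μ^2e^(−10μ) · μ^6e^(−40.3μ) = μ^8e^(−50.3μ), i.e. Gamma(9, 50.3).
Mode = (a−1)/b = 8/50.3 ≈ 0.1590.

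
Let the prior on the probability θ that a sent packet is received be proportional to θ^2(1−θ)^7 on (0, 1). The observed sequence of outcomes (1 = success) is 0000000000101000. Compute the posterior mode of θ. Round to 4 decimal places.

θ̂_MAP = 0.1600

The prior density ∝ θ^2(1−θ)^7 is the kernel of Beta(3, 8).
Data: 2 successes in 16 trials (from the sequence). The binomial likelihood contributes θ^2(1−θ)^14, so the posterior is Beta(3+2, 8+14) = Beta(5, 22).
For Beta(a, b) with a, b > 1 the mode is (a−1)/(a+b−2) = 4/25 ≈ 0.1600.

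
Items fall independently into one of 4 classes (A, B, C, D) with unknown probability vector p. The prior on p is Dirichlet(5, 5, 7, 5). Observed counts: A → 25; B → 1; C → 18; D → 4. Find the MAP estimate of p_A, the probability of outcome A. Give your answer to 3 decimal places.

The posterior is Dirichlet(αᵢ + nᵢ) = Dirichlet(30, 6, 25, 9).
For a Dirichlet(a₁,…,a_K) with all aᵢ > 1, the mode has j-th component (aⱼ − 1)/(Σaᵢ − K).
Here Σaᵢ = 70 and K = 4, so p_A = (30 − 1)/(70 − 4) = 29/66 ≈ 0.439.

MAP estimate of p_A = 0.439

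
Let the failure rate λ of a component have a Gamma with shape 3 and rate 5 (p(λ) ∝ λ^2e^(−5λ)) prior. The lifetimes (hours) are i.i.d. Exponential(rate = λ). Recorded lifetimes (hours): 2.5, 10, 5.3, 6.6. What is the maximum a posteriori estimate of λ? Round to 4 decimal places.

λ̂_MAP = 0.2041

The Exponential(rate=λ) likelihood is ∝ λ^n e^(−λΣtᵢ). Here n = 4 and Σtᵢ = 2.5 + 10 + 5.3 + 6.6 = 24.4.
Posterior ∝ λ^2e^(−5λ) · λ^4e^(−24.4λ) = λ^6e^(−29.4λ), i.e. Gamma(7, 29.4).
Mode = (a−1)/b = 6/29.4 ≈ 0.2041.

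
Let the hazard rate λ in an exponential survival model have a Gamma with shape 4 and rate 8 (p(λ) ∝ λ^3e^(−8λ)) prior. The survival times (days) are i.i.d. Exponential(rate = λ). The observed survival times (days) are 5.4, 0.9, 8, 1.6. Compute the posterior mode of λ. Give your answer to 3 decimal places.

The Exponential(rate=λ) likelihood is ∝ λ^n e^(−λΣtᵢ). Here n = 4 and Σtᵢ = 5.4 + 0.9 + 8 + 1.6 = 15.9.
Posterior ∝ λ^3e^(−8λ) · λ^4e^(−15.9λ) = λ^7e^(−23.9λ), i.e. Gamma(8, 23.9).
Mode = (a−1)/b = 7/23.9 ≈ 0.293.

λ̂_MAP = 0.293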